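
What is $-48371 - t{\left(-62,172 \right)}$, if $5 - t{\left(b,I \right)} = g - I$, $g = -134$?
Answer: $-48682$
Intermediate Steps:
$t{\left(b,I \right)} = 139 + I$ ($t{\left(b,I \right)} = 5 - \left(-134 - I\right) = 5 + \left(134 + I\right) = 139 + I$)
$-48371 - t{\left(-62,172 \right)} = -48371 - \left(139 + 172\right) = -48371 - 311 = -48682$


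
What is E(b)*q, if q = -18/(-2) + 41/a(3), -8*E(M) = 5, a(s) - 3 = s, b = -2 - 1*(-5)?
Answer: -475/48 ≈ -9.8958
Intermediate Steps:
b = 3 (b = -2 + 5 = 3)
a(s) = 3 + s
E(M) = -5/8 (E(M) = -⅛*5 = -5/8)
q = 95/6 (q = -18/(-2) + 41/(3 + 3) = -18*(-½) + 41/6 = 9 + 41*(⅙) = 9 + 41/6 = 95/6 ≈ 15.833)
E(b)*q = -5/8*95/6 = -475/48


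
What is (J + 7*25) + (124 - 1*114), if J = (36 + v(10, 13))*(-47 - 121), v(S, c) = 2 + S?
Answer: -7879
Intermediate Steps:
J = -8064 (J = (36 + (2 + 10))*(-47 - 121) = (36 + 12)*(-168) = 48*(-168) = -8064)
(J + 7*25) + (124 - 1*114) = (-8064 + 7*25) + (124 - 1*114) = (-8064 + 175) + (124 - 114) = -7889 + 10 = -7879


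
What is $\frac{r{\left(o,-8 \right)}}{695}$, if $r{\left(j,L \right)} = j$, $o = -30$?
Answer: $- \frac{6}{139} \approx -0.043165$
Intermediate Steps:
$\frac{r{\left(o,-8 \right)}}{695} = - \frac{30}{695} = \left(-30\right) \frac{1}{695} = - \frac{6}{139}$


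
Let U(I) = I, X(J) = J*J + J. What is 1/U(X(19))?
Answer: 1/380 ≈ 0.0026316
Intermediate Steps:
X(J) = J + J² (X(J) = J² + J = J + J²)
1/U(X(19)) = 1/(19*(1 + 19)) = 1/(19*20) = 1/380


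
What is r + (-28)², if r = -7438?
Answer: -6654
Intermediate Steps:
r + (-28)² = -7438 + (-28)² = -7438 + 784 = -6654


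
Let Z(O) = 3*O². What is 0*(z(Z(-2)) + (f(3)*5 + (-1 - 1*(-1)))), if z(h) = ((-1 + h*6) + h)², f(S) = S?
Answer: 0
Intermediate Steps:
z(h) = (-1 + 7*h)² (z(h) = ((-1 + 6*h) + h)² = (-1 + 7*h)²)
0*(z(Z(-2)) + (f(3)*5 + (-1 - 1*(-1)))) = 0*((-1 + 7*(3*(-2)²))² + (3*5 + (-1 - 1*(-1)))) = 0*((-1 + 7*(3*4))² + (15 + (-1 + 1))) = 0*((-1 + 7*12)² + (15 + 0)) = 0*((-1 + 84)² + 15) = 0*(83² + 15) = 0*(6889 + 15) = 0*6904 = 0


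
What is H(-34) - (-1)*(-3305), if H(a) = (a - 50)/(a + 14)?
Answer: -16504/5 ≈ -3300.8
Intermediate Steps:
H(a) = (-50 + a)/(14 + a)
H(-34) - (-1)*(-3305) = (-50 - 34)/(14 - 34) - (-1)*(-3305) = -84/(-20) - 1*3305 = -1/20*(-84) - 3305 = 21/5 - 3305 = -16504/5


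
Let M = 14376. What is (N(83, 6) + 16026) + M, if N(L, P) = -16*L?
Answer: 29074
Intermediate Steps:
(N(83, 6) + 16026) + M = (-16*83 + 16026) + 14376 = (-1328 + 16026) + 14376 = 14698 + 14376 = 29074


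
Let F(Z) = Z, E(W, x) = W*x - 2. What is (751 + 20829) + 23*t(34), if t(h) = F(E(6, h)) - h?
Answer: 25444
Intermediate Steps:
E(W, x) = -2 + W*x
t(h) = -2 + 5*h (t(h) = (-2 + 6*h) - h = -2 + 5*h)
(751 + 20829) + 23*t(34) = (751 + 20829) + 23*(-2 + 5*34) = 21580 + 23*(-2 + 170) = 21580 + 23*168 = 21580 + 3864 = 25444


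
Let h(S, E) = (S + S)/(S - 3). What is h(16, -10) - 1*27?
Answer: -319/13 ≈ -24.538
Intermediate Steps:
h(S, E) = 2*S/(-3 + S) (h(S, E) = (2*S)/(-3 + S) = 2*S/(-3 + S))
h(16, -10) - 1*27 = 2*16/(-3 + 16) - 1*27 = 2*16/13 - 27 = 2*16*(1/13) - 27 = 32/13 - 27 = -319/13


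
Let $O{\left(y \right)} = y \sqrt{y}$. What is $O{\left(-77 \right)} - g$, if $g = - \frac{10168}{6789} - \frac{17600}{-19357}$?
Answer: $\frac{2494696}{4239183} - 77 i \sqrt{77} \approx 0.58848 - 675.67 i$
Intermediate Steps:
$O{\left(y \right)} = y^{\frac{3}{2}}$
$g = - \frac{2494696}{4239183}$ ($g = \left(-10168\right) \frac{1}{6789} - - \frac{17600}{19357} = - \frac{328}{219} + \frac{17600}{19357} = - \frac{2494696}{4239183} \approx -0.58848$)
$O{\left(-77 \right)} - g = \left(-77\right)^{\frac{3}{2}} - - \frac{2494696}{4239183} = - 77 i \sqrt{77} + \frac{2494696}{4239183} = \frac{2494696}{4239183} - 77 i \sqrt{77}$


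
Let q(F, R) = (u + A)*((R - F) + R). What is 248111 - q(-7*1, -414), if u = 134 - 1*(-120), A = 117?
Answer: 552702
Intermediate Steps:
u = 254 (u = 134 + 120 = 254)
q(F, R) = -371*F + 742*R (q(F, R) = (254 + 117)*((R - F) + R) = 371*(-F + 2*R) = -371*F + 742*R)
248111 - q(-7*1, -414) = 248111 - (-(-2597) + 742*(-414)) = 248111 - (-371*(-7) - 307188) = 248111 - (2597 - 307188) = 248111 - 1*(-304591) = 248111 + 304591 = 552702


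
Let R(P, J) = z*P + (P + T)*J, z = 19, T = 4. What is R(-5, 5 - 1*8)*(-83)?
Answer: 7636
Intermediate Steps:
R(P, J) = 19*P + J*(4 + P) (R(P, J) = 19*P + (P + 4)*J = 19*P + (4 + P)*J = 19*P + J*(4 + P))
R(-5, 5 - 1*8)*(-83) = (4*(5 - 1*8) + 19*(-5) + (5 - 1*8)*(-5))*(-83) = (4*(5 - 8) - 95 + (5 - 8)*(-5))*(-83) = (4*(-3) - 95 - 3*(-5))*(-83) = (-12 - 95 + 15)*(-83) = -92*(-83) = 7636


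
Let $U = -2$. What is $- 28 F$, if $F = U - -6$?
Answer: $-112$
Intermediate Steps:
$F = 4$ ($F = -2 - -6 = -2 + 6 = 4$)
$- 28 F = \left(-28\right) 4 = -112$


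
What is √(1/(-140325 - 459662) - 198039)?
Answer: 7*I*√1454917359707522/599987 ≈ 445.02*I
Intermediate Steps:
√(1/(-140325 - 459662) - 198039) = √(1/(-599987) - 198039) = √(-1/599987 - 198039) = √(-118820825494/599987) = 7*I*√1454917359707522/599987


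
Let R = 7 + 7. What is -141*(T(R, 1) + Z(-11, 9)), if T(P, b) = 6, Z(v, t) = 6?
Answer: -1692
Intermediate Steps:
R = 14
-141*(T(R, 1) + Z(-11, 9)) = -141*(6 + 6) = -141*12 = -1692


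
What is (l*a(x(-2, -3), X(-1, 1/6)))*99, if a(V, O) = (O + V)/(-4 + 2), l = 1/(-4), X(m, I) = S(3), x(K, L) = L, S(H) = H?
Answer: 0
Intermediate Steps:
X(m, I) = 3
l = -¼ ≈ -0.25000
a(V, O) = -O/2 - V/2 (a(V, O) = (O + V)/(-2) = (O + V)*(-½) = -O/2 - V/2)
(l*a(x(-2, -3), X(-1, 1/6)))*99 = -(-½*3 - ½*(-3))/4*99 = -(-3/2 + 3/2)/4*99 = -¼*0*99 = 0*99 = 0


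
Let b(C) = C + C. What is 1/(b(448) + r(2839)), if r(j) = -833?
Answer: 1/63 ≈ 0.015873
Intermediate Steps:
b(C) = 2*C
1/(b(448) + r(2839)) = 1/(2*448 - 833) = 1/(896 - 833) = 1/63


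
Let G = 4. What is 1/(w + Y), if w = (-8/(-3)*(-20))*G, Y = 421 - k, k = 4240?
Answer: -3/12097 ≈ -0.00024800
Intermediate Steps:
Y = -3819 (Y = 421 - 1*4240 = 421 - 4240 = -3819)
w = -640/3 (w = (-8/(-3)*(-20))*4 = (-8*(-1/3)*(-20))*4 = ((8/3)*(-20))*4 = -160/3*4 = -640/3 ≈ -213.33)
1/(w + Y) = 1/(-640/3 - 3819) = 1/(-12097/3) = -3/12097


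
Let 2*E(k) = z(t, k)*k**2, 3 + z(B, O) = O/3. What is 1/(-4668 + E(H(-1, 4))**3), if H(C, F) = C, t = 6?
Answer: -27/126161 ≈ -0.00021401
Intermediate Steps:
z(B, O) = -3 + O/3
E(k) = k**2*(-3 + k/3)/2 (E(k) = ((-3 + k/3)*k**2)/2 = (k**2*(-3 + k/3))/2 = k**2*(-3 + k/3)/2)
1/(-4668 + E(H(-1, 4))**3) = 1/(-4668 + ((1/6)*(-1)**2*(-9 - 1))**3) = 1/(-4668 + ((1/6)*1*(-10))**3) = 1/(-4668 + (-5/3)**3) = 1/(-4668 - 125/27) = 1/(-126161/27) = -27/126161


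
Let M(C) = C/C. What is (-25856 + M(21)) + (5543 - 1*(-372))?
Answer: -19940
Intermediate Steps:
M(C) = 1
(-25856 + M(21)) + (5543 - 1*(-372)) = (-25856 + 1) + (5543 - 1*(-372)) = -25855 + (5543 + 372) = -25855 + 5915 = -19940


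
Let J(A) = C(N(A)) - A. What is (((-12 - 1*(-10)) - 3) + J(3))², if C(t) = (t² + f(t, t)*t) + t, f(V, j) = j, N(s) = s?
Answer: 169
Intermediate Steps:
C(t) = t + 2*t² (C(t) = (t² + t*t) + t = (t² + t²) + t = 2*t² + t = t + 2*t²)
J(A) = -A + A*(1 + 2*A) (J(A) = A*(1 + 2*A) - A = -A + A*(1 + 2*A))
(((-12 - 1*(-10)) - 3) + J(3))² = (((-12 - 1*(-10)) - 3) + 2*3²)² = (((-12 + 10) - 3) + 2*9)² = ((-2 - 3) + 18)² = (-5 + 18)² = 13² = 169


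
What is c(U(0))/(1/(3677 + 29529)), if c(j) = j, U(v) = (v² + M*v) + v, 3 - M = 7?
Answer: 0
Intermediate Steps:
M = -4 (M = 3 - 1*7 = 3 - 7 = -4)
U(v) = v² - 3*v (U(v) = (v² - 4*v) + v = v² - 3*v)
c(U(0))/(1/(3677 + 29529)) = (0*(-3 + 0))/(1/(3677 + 29529)) = (0*(-3))/(1/33206) = 0/(1/33206) = 0*33206 = 0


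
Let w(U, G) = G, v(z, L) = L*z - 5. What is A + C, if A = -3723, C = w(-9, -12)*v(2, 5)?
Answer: -3783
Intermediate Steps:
v(z, L) = -5 + L*z
C = -60 (C = -12*(-5 + 5*2) = -12*(-5 + 10) = -12*5 = -60)
A + C = -3723 - 60 = -3783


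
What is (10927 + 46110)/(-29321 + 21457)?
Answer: -57037/7864 ≈ -7.2529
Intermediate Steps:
(10927 + 46110)/(-29321 + 21457) = 57037/(-7864) = 57037*(-1/7864) = -57037/7864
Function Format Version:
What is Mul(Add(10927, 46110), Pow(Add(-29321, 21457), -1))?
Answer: Rational(-57037, 7864) ≈ -7.2529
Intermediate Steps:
Mul(Add(10927, 46110), Pow(Add(-29321, 21457), -1)) = Mul(57037, Pow(-7864, -1)) = Mul(57037, Rational(-1, 7864)) = Rational(-57037, 7864)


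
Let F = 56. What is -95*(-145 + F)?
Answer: 8455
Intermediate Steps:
-95*(-145 + F) = -95*(-145 + 56) = -95*(-89) = 8455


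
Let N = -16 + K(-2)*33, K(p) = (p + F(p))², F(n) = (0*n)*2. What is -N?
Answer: -116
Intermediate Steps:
F(n) = 0 (F(n) = 0*2 = 0)
K(p) = p² (K(p) = (p + 0)² = p²)
N = 116 (N = -16 + (-2)²*33 = -16 + 4*33 = -16 + 132 = 116)
-N = -1*116 = -116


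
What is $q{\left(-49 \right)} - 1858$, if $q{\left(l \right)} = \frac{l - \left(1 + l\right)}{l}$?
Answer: $- \frac{91041}{49} \approx -1858.0$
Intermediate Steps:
$q{\left(l \right)} = - \frac{1}{l}$ ($q{\left(l \right)} = \frac{l - \left(1 + l\right)}{l} = - \frac{1}{l}$)
$q{\left(-49 \right)} - 1858 = - \frac{1}{-49} - 1858 = \left(-1\right) \left(- \frac{1}{49}\right) - 1858 = \frac{1}{49} - 1858 = - \frac{91041}{49}$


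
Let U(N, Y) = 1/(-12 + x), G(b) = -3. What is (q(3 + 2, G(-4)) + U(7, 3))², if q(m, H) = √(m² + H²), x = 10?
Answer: 137/4 - √34 ≈ 28.419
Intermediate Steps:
q(m, H) = √(H² + m²)
U(N, Y) = -½ (U(N, Y) = 1/(-12 + 10) = 1/(-2) = -½)
(q(3 + 2, G(-4)) + U(7, 3))² = (√((-3)² + (3 + 2)²) - ½)² = (√(9 + 5²) - ½)² = (√(9 + 25) - ½)² = (√34 - ½)² = (-½ + √34)²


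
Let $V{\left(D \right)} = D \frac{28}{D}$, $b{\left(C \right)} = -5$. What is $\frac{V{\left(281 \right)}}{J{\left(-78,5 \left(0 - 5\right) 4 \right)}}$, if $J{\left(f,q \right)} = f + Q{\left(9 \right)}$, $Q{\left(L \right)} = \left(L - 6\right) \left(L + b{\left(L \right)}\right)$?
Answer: $- \frac{14}{33} \approx -0.42424$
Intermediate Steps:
$Q{\left(L \right)} = \left(-6 + L\right) \left(-5 + L\right)$ ($Q{\left(L \right)} = \left(L - 6\right) \left(L - 5\right) = \left(-6 + L\right) \left(-5 + L\right)$)
$V{\left(D \right)} = 28$
$J{\left(f,q \right)} = 12 + f$ ($J{\left(f,q \right)} = f + \left(30 + 9^{2} - 99\right) = f + \left(30 + 81 - 99\right) = f + 12 = 12 + f$)
$\frac{V{\left(281 \right)}}{J{\left(-78,5 \left(0 - 5\right) 4 \right)}} = \frac{28}{12 - 78} = \frac{28}{-66} = 28 \left(- \frac{1}{66}\right) = - \frac{14}{33}$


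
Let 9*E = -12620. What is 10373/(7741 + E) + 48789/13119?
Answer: 1336038048/249475277 ≈ 5.3554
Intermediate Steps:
E = -12620/9 (E = (1/9)*(-12620) = -12620/9 ≈ -1402.2)
10373/(7741 + E) + 48789/13119 = 10373/(7741 - 12620/9) + 48789/13119 = 10373/(57049/9) + 48789*(1/13119) = 10373*(9/57049) + 16263/4373 = 93357/57049 + 16263/4373 = 1336038048/249475277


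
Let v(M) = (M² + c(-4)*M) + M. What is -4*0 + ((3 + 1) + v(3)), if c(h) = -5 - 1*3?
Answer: -8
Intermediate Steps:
c(h) = -8 (c(h) = -5 - 3 = -8)
v(M) = M² - 7*M (v(M) = (M² - 8*M) + M = M² - 7*M)
-4*0 + ((3 + 1) + v(3)) = -4*0 + ((3 + 1) + 3*(-7 + 3)) = 0 + (4 + 3*(-4)) = 0 + (4 - 12) = 0 - 8 = -8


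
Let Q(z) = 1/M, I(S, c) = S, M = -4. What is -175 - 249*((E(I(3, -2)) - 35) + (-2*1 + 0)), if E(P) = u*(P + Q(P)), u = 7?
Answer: 16979/4 ≈ 4244.8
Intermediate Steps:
Q(z) = -¼ (Q(z) = 1/(-4) = -¼)
E(P) = -7/4 + 7*P (E(P) = 7*(P - ¼) = 7*(-¼ + P) = -7/4 + 7*P)
-175 - 249*((E(I(3, -2)) - 35) + (-2*1 + 0)) = -175 - 249*(((-7/4 + 7*3) - 35) + (-2*1 + 0)) = -175 - 249*(((-7/4 + 21) - 35) + (-2 + 0)) = -175 - 249*((77/4 - 35) - 2) = -175 - 249*(-63/4 - 2) = -175 - 249*(-71/4) = -175 + 17679/4 = 16979/4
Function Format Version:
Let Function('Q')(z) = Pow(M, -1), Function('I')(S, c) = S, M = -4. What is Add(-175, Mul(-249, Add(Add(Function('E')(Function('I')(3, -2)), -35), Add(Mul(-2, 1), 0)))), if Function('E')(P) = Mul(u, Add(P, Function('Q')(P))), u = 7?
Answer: Rational(16979, 4) ≈ 4244.8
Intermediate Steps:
Function('Q')(z) = Rational(-1, 4) (Function('Q')(z) = Pow(-4, -1) = Rational(-1, 4))
Function('E')(P) = Add(Rational(-7, 4), Mul(7, P)) (Function('E')(P) = Mul(7, Add(P, Rational(-1, 4))) = Mul(7, Add(Rational(-1, 4), P)) = Add(Rational(-7, 4), Mul(7, P)))
Add(-175, Mul(-249, Add(Add(Function('E')(Function('I')(3, -2)), -35), Add(Mul(-2, 1), 0)))) = Add(-175, Mul(-249, Add(Add(Add(Rational(-7, 4), Mul(7, 3)), -35), Add(Mul(-2, 1), 0)))) = Add(-175, Mul(-249, Add(Add(Add(Rational(-7, 4), 21), -35), Add(-2, 0)))) = Add(-175, Mul(-249, Add(Add(Rational(77, 4), -35), -2))) = Add(-175, Mul(-249, Add(Rational(-63, 4), -2))) = Add(-175, Mul(-249, Rational(-71, 4))) = Add(-175, Rational(17679, 4)) = Rational(16979, 4)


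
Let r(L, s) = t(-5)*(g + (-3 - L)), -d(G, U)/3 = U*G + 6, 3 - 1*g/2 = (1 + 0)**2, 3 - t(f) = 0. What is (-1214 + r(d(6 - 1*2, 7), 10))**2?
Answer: 819025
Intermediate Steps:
t(f) = 3 (t(f) = 3 - 1*0 = 3 + 0 = 3)
g = 4 (g = 6 - 2*(1 + 0)**2 = 6 - 2*1**2 = 6 - 2*1 = 6 - 2 = 4)
d(G, U) = -18 - 3*G*U (d(G, U) = -3*(U*G + 6) = -3*(G*U + 6) = -3*(6 + G*U) = -18 - 3*G*U)
r(L, s) = 3 - 3*L (r(L, s) = 3*(4 + (-3 - L)) = 3*(1 - L) = 3 - 3*L)
(-1214 + r(d(6 - 1*2, 7), 10))**2 = (-1214 + (3 - 3*(-18 - 3*(6 - 1*2)*7)))**2 = (-1214 + (3 - 3*(-18 - 3*(6 - 2)*7)))**2 = (-1214 + (3 - 3*(-18 - 3*4*7)))**2 = (-1214 + (3 - 3*(-18 - 84)))**2 = (-1214 + (3 - 3*(-102)))**2 = (-1214 + (3 + 306))**2 = (-1214 + 309)**2 = (-905)**2 = 819025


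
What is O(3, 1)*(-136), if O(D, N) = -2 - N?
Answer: 408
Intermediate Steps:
O(3, 1)*(-136) = (-2 - 1*1)*(-136) = (-2 - 1)*(-136) = -3*(-136) = 408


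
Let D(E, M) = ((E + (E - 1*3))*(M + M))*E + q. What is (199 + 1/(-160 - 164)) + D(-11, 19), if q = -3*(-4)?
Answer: 3454163/324 ≈ 10661.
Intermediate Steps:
q = 12
D(E, M) = 12 + 2*E*M*(-3 + 2*E) (D(E, M) = ((E + (E - 1*3))*(M + M))*E + 12 = ((E + (E - 3))*(2*M))*E + 12 = ((E + (-3 + E))*(2*M))*E + 12 = ((-3 + 2*E)*(2*M))*E + 12 = (2*M*(-3 + 2*E))*E + 12 = 2*E*M*(-3 + 2*E) + 12 = 12 + 2*E*M*(-3 + 2*E))
(199 + 1/(-160 - 164)) + D(-11, 19) = (199 + 1/(-160 - 164)) + (12 - 6*(-11)*19 + 4*19*(-11)²) = (199 + 1/(-324)) + (12 + 1254 + 4*19*121) = (199 - 1/324) + (12 + 1254 + 9196) = 64475/324 + 10462 = 3454163/324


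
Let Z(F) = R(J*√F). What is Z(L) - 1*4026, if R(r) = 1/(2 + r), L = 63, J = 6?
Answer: -4557433/1132 + 9*√7/1132 ≈ -4026.0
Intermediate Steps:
Z(F) = 1/(2 + 6*√F)
Z(L) - 1*4026 = 1/(2*(1 + 3*√63)) - 1*4026 = 1/(2*(1 + 3*(3*√7))) - 4026 = 1/(2*(1 + 9*√7)) - 4026 = -4026 + 1/(2*(1 + 9*√7))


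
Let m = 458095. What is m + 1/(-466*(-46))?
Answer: 9819724421/21436 ≈ 4.5810e+5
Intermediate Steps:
m + 1/(-466*(-46)) = 458095 + 1/(-466*(-46)) = 458095 + 1/21436 = 9819724421/21436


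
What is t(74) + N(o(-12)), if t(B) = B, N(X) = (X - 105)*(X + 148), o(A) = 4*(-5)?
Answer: -15926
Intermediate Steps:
o(A) = -20
N(X) = (-105 + X)*(148 + X)
t(74) + N(o(-12)) = 74 + (-15540 + (-20)² + 43*(-20)) = 74 + (-15540 + 400 - 860) = 74 - 16000 = -15926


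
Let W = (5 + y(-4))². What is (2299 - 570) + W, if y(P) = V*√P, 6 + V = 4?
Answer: 1738 - 40*I ≈ 1738.0 - 40.0*I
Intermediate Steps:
V = -2 (V = -6 + 4 = -2)
y(P) = -2*√P
W = (5 - 4*I)² ≈ 9.0 - 40.0*I
(2299 - 570) + W = (2299 - 570) + (9 - 40*I) = 1729 + (9 - 40*I) = 1738 - 40*I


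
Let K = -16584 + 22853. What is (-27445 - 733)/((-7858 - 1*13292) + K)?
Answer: 28178/14881 ≈ 1.8936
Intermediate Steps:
K = 6269
(-27445 - 733)/((-7858 - 1*13292) + K) = (-27445 - 733)/((-7858 - 1*13292) + 6269) = -28178/((-7858 - 13292) + 6269) = -28178/(-21150 + 6269) = -28178/(-14881) = -28178*(-1/14881) = 28178/14881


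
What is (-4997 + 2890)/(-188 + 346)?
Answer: -2107/158 ≈ -13.335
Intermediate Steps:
(-4997 + 2890)/(-188 + 346) = -2107/158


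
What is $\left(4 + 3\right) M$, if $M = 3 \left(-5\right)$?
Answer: $-105$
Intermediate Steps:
$M = -15$
$\left(4 + 3\right) M = \left(4 + 3\right) \left(-15\right) = 7 \left(-15\right) = -105$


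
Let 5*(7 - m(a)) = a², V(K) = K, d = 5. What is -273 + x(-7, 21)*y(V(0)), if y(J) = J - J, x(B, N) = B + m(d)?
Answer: -273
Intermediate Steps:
m(a) = 7 - a²/5
x(B, N) = 2 + B (x(B, N) = B + (7 - ⅕*5²) = B + (7 - ⅕*25) = B + (7 - 5) = B + 2 = 2 + B)
y(J) = 0
-273 + x(-7, 21)*y(V(0)) = -273 + (2 - 7)*0 = -273 - 5*0 = -273 + 0 = -273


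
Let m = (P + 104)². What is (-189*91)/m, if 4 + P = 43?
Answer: -1323/1573 ≈ -0.84107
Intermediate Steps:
P = 39 (P = -4 + 43 = 39)
m = 20449 (m = (39 + 104)² = 143² = 20449)
(-189*91)/m = -189*91/20449 = -17199*1/20449 = -1323/1573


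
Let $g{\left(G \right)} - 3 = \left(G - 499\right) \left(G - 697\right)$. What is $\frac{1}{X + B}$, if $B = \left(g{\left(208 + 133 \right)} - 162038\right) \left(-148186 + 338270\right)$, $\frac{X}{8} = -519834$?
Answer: $- \frac{1}{20112574780} \approx -4.972 \cdot 10^{-11}$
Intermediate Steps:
$X = -4158672$ ($X = 8 \left(-519834\right) = -4158672$)
$g{\left(G \right)} = 3 + \left(-697 + G\right) \left(-499 + G\right)$ ($g{\left(G \right)} = 3 + \left(G - 499\right) \left(G - 697\right) = 3 + \left(-499 + G\right) \left(-697 + G\right) = 3 + \left(-697 + G\right) \left(-499 + G\right)$)
$B = -20108416108$ ($B = \left(\left(347806 + \left(208 + 133\right)^{2} - 1196 \left(208 + 133\right)\right) - 162038\right) \left(-148186 + 338270\right) = \left(\left(347806 + 341^{2} - 407836\right) - 162038\right) 190084 = \left(\left(347806 + 116281 - 407836\right) - 162038\right) 190084 = \left(56251 - 162038\right) 190084 = \left(-105787\right) 190084 = -20108416108$)
$\frac{1}{X + B} = \frac{1}{-4158672 - 20108416108} = \frac{1}{-20112574780} = - \frac{1}{20112574780}$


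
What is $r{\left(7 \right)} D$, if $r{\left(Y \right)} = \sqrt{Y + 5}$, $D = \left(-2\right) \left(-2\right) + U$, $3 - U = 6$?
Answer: $2 \sqrt{3} \approx 3.4641$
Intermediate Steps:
$U = -3$ ($U = 3 - 6 = -3$)
$D = 1$ ($D = \left(-2\right) \left(-2\right) - 3 = 4 - 3 = 1$)
$r{\left(Y \right)} = \sqrt{5 + Y}$
$r{\left(7 \right)} D = \sqrt{5 + 7} \cdot 1 = \sqrt{12} \cdot 1 = 2 \sqrt{3} \cdot 1 = 2 \sqrt{3}$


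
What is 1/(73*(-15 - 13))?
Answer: -1/2044 ≈ -0.00048924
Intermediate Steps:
1/(73*(-15 - 13)) = 1/(73*(-28)) = 1/(-2044) = -1/2044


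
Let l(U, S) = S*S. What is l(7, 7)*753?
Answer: 36897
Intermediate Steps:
l(U, S) = S²
l(7, 7)*753 = 7²*753 = 49*753 = 36897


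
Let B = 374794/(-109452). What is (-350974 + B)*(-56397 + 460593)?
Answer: -184848363291098/1303 ≈ -1.4186e+11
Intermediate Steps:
B = -26771/7818 (B = 374794*(-1/109452) = -26771/7818 ≈ -3.4243)
(-350974 + B)*(-56397 + 460593) = (-350974 - 26771/7818)*(-56397 + 460593) = -2743941503/7818*404196 = -184848363291098/1303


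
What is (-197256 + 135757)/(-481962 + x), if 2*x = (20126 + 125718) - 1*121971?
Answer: 122998/940051 ≈ 0.13084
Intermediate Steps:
x = 23873/2 (x = ((20126 + 125718) - 1*121971)/2 = (145844 - 121971)/2 = (1/2)*23873 = 23873/2 ≈ 11937.)
(-197256 + 135757)/(-481962 + x) = (-197256 + 135757)/(-481962 + 23873/2) = -61499/(-940051/2) = -61499*(-2/940051) = 122998/940051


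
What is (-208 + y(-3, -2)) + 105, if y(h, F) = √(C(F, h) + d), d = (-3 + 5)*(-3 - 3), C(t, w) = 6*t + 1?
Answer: -103 + I*√23 ≈ -103.0 + 4.7958*I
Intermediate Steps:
C(t, w) = 1 + 6*t
d = -12 (d = 2*(-6) = -12)
y(h, F) = √(-11 + 6*F) (y(h, F) = √((1 + 6*F) - 12) = √(-11 + 6*F))
(-208 + y(-3, -2)) + 105 = (-208 + √(-11 + 6*(-2))) + 105 = (-208 + √(-11 - 12)) + 105 = (-208 + √(-23)) + 105 = (-208 + I*√23) + 105 = -103 + I*√23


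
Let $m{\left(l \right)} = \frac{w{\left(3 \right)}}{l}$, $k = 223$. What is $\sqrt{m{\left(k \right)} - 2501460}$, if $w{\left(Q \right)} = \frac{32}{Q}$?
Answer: $\frac{2 i \sqrt{279888979413}}{669} \approx 1581.6 i$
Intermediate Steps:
$m{\left(l \right)} = \frac{32}{3 l}$ ($m{\left(l \right)} = \frac{32 \cdot \frac{1}{3}}{l} = \frac{32}{3 l}$)
$\sqrt{m{\left(k \right)} - 2501460} = \sqrt{\frac{32}{3 \cdot 223} - 2501460} = \sqrt{\frac{32}{3} \cdot \frac{1}{223} - 2501460} = \sqrt{\frac{32}{669} - 2501460} = \sqrt{- \frac{1673476708}{669}} = \frac{2 i \sqrt{279888979413}}{669}$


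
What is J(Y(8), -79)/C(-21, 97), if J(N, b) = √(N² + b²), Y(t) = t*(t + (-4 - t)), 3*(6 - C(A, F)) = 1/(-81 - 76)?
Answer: 471*√7265/2827 ≈ 14.201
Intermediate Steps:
C(A, F) = 2827/471 (C(A, F) = 6 - 1/(3*(-81 - 76)) = 6 - ⅓/(-157) = 6 - ⅓*(-1/157) = 6 + 1/471 = 2827/471)
Y(t) = -4*t (Y(t) = t*(-4) = -4*t)
J(Y(8), -79)/C(-21, 97) = √((-4*8)² + (-79)²)/(2827/471) = √((-32)² + 6241)*(471/2827) = √(1024 + 6241)*(471/2827) = √7265*(471/2827) = 471*√7265/2827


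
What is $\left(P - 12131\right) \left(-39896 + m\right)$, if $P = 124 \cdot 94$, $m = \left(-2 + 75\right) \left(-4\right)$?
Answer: $19089300$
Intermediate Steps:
$m = -292$ ($m = 73 \left(-4\right) = -292$)
$P = 11656$
$\left(P - 12131\right) \left(-39896 + m\right) = \left(11656 - 12131\right) \left(-39896 - 292\right) = \left(-475\right) \left(-40188\right) = 19089300$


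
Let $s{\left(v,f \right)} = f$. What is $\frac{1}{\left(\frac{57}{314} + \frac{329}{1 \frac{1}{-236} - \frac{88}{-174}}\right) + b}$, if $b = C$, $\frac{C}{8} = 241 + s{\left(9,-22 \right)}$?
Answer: $\frac{461894}{1112333391} \approx 0.00041525$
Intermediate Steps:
$C = 1752$ ($C = 8 \left(241 - 22\right) = 8 \cdot 219 = 1752$)
$b = 1752$
$\frac{1}{\left(\frac{57}{314} + \frac{329}{1 \frac{1}{-236} - \frac{88}{-174}}\right) + b} = \frac{1}{\left(\frac{57}{314} + \frac{329}{1 \frac{1}{-236} - \frac{88}{-174}}\right) + 1752} = \frac{1}{\left(57 \cdot \frac{1}{314} + \frac{329}{1 \left(- \frac{1}{236}\right) - - \frac{44}{87}}\right) + 1752} = \frac{1}{\left(\frac{57}{314} + \frac{329}{- \frac{1}{236} + \frac{44}{87}}\right) + 1752} = \frac{1}{\left(\frac{57}{314} + \frac{329}{\frac{10297}{20532}}\right) + 1752} = \frac{1}{\left(\frac{57}{314} + 329 \cdot \frac{20532}{10297}\right) + 1752} = \frac{1}{\left(\frac{57}{314} + \frac{965004}{1471}\right) + 1752} = \frac{1}{\frac{303095103}{461894} + 1752} = \frac{1}{\frac{1112333391}{461894}} = \frac{461894}{1112333391}$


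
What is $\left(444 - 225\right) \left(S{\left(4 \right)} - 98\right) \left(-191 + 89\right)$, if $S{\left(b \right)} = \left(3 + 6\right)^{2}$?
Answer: $379746$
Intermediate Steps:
$S{\left(b \right)} = 81$ ($S{\left(b \right)} = 9^{2} = 81$)
$\left(444 - 225\right) \left(S{\left(4 \right)} - 98\right) \left(-191 + 89\right) = \left(444 - 225\right) \left(81 - 98\right) \left(-191 + 89\right) = 219 \left(\left(-17\right) \left(-102\right)\right) = 219 \cdot 1734 = 379746$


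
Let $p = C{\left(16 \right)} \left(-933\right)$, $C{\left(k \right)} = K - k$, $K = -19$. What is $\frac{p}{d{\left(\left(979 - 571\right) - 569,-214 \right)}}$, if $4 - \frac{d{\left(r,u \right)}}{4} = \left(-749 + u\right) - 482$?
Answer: $\frac{1555}{276} \approx 5.6341$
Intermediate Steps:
$d{\left(r,u \right)} = 4940 - 4 u$ ($d{\left(r,u \right)} = 16 - 4 \left(\left(-749 + u\right) - 482\right) = 16 - 4 \left(-1231 + u\right) = 16 - \left(-4924 + 4 u\right) = 4940 - 4 u$)
$C{\left(k \right)} = -19 - k$
$p = 32655$ ($p = \left(-19 - 16\right) \left(-933\right) = \left(-35\right) \left(-933\right) = 32655$)
$\frac{p}{d{\left(\left(979 - 571\right) - 569,-214 \right)}} = \frac{32655}{4940 - -856} = \frac{32655}{4940 + 856} = \frac{32655}{5796} = 32655 \cdot \frac{1}{5796} = \frac{1555}{276}$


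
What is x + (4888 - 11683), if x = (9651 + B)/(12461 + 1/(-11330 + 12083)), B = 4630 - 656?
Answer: -63748135905/9383134 ≈ -6793.9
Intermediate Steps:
B = 3974
x = 10259625/9383134 (x = (9651 + 3974)/(12461 + 1/(-11330 + 12083)) = 13625/(12461 + 1/753) = 13625/(9383134/753) = 13625*(753/9383134) = 10259625/9383134 ≈ 1.0934)
x + (4888 - 11683) = 10259625/9383134 + (4888 - 11683) = 10259625/9383134 - 6795 = -63748135905/9383134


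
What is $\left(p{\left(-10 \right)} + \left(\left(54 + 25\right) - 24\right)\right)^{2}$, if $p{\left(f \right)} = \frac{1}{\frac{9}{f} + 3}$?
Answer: $\frac{1357225}{441} \approx 3077.6$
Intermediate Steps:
$p{\left(f \right)} = \frac{1}{3 + \frac{9}{f}}$
$\left(p{\left(-10 \right)} + \left(\left(54 + 25\right) - 24\right)\right)^{2} = \left(\frac{1}{3} \left(-10\right) \frac{1}{3 - 10} + \left(\left(54 + 25\right) - 24\right)\right)^{2} = \left(\frac{1}{3} \left(-10\right) \frac{1}{-7} + \left(79 - 24\right)\right)^{2} = \left(\frac{1}{3} \left(-10\right) \left(- \frac{1}{7}\right) + 55\right)^{2} = \left(\frac{10}{21} + 55\right)^{2} = \left(\frac{1165}{21}\right)^{2} = \frac{1357225}{441}$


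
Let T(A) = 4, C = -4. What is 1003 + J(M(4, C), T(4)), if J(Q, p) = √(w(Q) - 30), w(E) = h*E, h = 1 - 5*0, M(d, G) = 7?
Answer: 1003 + I*√23 ≈ 1003.0 + 4.7958*I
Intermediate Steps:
h = 1 (h = 1 + 0 = 1)
w(E) = E (w(E) = 1*E = E)
J(Q, p) = √(-30 + Q) (J(Q, p) = √(Q - 30) = √(-30 + Q))
1003 + J(M(4, C), T(4)) = 1003 + √(-30 + 7) = 1003 + √(-23) = 1003 + I*√23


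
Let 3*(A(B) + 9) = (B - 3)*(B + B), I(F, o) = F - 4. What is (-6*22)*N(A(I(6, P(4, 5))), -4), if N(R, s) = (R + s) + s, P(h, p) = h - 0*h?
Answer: 2420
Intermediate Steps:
P(h, p) = h (P(h, p) = h - 1*0 = h + 0 = h)
I(F, o) = -4 + F
A(B) = -9 + 2*B*(-3 + B)/3 (A(B) = -9 + ((B - 3)*(B + B))/3 = -9 + ((-3 + B)*(2*B))/3 = -9 + (2*B*(-3 + B))/3 = -9 + 2*B*(-3 + B)/3)
N(R, s) = R + 2*s
(-6*22)*N(A(I(6, P(4, 5))), -4) = (-6*22)*((-9 - 2*(-4 + 6) + 2*(-4 + 6)**2/3) + 2*(-4)) = -132*((-9 - 2*2 + (2/3)*2**2) - 8) = -132*((-9 - 4 + (2/3)*4) - 8) = -132*((-9 - 4 + 8/3) - 8) = -132*(-31/3 - 8) = -132*(-55/3) = 2420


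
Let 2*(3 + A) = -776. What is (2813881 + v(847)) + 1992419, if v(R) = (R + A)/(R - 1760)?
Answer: 4388151444/913 ≈ 4.8063e+6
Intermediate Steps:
A = -391 (A = -3 + (1/2)*(-776) = -3 - 388 = -391)
v(R) = (-391 + R)/(-1760 + R) (v(R) = (R - 391)/(R - 1760) = (-391 + R)/(-1760 + R))
(2813881 + v(847)) + 1992419 = (2813881 + (-391 + 847)/(-1760 + 847)) + 1992419 = (2813881 + 456/(-913)) + 1992419 = (2813881 - 1/913*456) + 1992419 = (2813881 - 456/913) + 1992419 = 2569072897/913 + 1992419 = 4388151444/913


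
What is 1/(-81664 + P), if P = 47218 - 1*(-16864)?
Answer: -1/17582 ≈ -5.6876e-5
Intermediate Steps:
P = 64082 (P = 47218 + 16864 = 64082)
1/(-81664 + P) = 1/(-81664 + 64082) = 1/(-17582) = -1/17582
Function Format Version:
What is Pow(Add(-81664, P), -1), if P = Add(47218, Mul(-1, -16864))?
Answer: Rational(-1, 17582) ≈ -5.6876e-5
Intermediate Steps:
P = 64082 (P = Add(47218, 16864) = 64082)
Pow(Add(-81664, P), -1) = Pow(Add(-81664, 64082), -1) = Pow(-17582, -1) = Rational(-1, 17582)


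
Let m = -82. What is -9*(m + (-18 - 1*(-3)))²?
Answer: -84681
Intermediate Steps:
-9*(m + (-18 - 1*(-3)))² = -9*(-82 + (-18 - 1*(-3)))² = -9*(-82 + (-18 + 3))² = -9*(-82 - 15)² = -9*(-97)² = -9*9409 = -84681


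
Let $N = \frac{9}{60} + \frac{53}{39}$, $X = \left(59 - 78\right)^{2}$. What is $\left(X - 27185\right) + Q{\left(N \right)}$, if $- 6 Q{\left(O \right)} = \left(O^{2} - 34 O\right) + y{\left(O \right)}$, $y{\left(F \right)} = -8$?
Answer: $- \frac{97883633689}{3650400} \approx -26815.0$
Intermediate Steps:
$X = 361$ ($X = \left(-19\right)^{2} = 361$)
$N = \frac{1177}{780}$ ($N = 9 \cdot \frac{1}{60} + 53 \cdot \frac{1}{39} = \frac{3}{20} + \frac{53}{39} = \frac{1177}{780} \approx 1.509$)
$Q{\left(O \right)} = \frac{4}{3} - \frac{O^{2}}{6} + \frac{17 O}{3}$ ($Q{\left(O \right)} = - \frac{\left(O^{2} - 34 O\right) - 8}{6} = - \frac{-8 + O^{2} - 34 O}{6} = \frac{4}{3} - \frac{O^{2}}{6} + \frac{17 O}{3}$)
$\left(X - 27185\right) + Q{\left(N \right)} = \left(361 - 27185\right) + \left(\frac{4}{3} - \frac{\left(\frac{1177}{780}\right)^{2}}{6} + \frac{17}{3} \cdot \frac{1177}{780}\right) = -26824 + \left(\frac{4}{3} - \frac{1385329}{3650400} + \frac{20009}{2340}\right) = -26824 + \frac{34695911}{3650400} = - \frac{97883633689}{3650400}$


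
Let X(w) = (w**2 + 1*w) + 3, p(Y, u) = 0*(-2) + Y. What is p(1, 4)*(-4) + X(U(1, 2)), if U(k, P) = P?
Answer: 5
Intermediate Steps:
p(Y, u) = Y (p(Y, u) = 0 + Y = Y)
X(w) = 3 + w + w**2 (X(w) = (w**2 + w) + 3 = (w + w**2) + 3 = 3 + w + w**2)
p(1, 4)*(-4) + X(U(1, 2)) = 1*(-4) + (3 + 2 + 2**2) = -4 + (3 + 2 + 4) = -4 + 9 = 5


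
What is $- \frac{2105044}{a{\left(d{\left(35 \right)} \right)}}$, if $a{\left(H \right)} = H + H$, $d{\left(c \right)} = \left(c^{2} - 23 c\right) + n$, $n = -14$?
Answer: $- \frac{526261}{203} \approx -2592.4$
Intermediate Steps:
$d{\left(c \right)} = -14 + c^{2} - 23 c$ ($d{\left(c \right)} = \left(c^{2} - 23 c\right) - 14 = -14 + c^{2} - 23 c$)
$a{\left(H \right)} = 2 H$
$- \frac{2105044}{a{\left(d{\left(35 \right)} \right)}} = - \frac{2105044}{2 \left(-14 + 35^{2} - 805\right)} = - \frac{2105044}{2 \left(-14 + 1225 - 805\right)} = - \frac{2105044}{2 \cdot 406} = - \frac{2105044}{812} = \left(-2105044\right) \frac{1}{812} = - \frac{526261}{203}$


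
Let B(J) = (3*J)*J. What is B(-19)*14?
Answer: 15162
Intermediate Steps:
B(J) = 3*J**2
B(-19)*14 = (3*(-19)**2)*14 = (3*361)*14 = 1083*14 = 15162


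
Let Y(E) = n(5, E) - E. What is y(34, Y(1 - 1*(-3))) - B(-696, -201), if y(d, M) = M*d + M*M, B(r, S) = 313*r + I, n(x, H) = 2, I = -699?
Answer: 218483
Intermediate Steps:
B(r, S) = -699 + 313*r (B(r, S) = 313*r - 699 = -699 + 313*r)
Y(E) = 2 - E
y(d, M) = M**2 + M*d (y(d, M) = M*d + M**2 = M**2 + M*d)
y(34, Y(1 - 1*(-3))) - B(-696, -201) = (2 - (1 - 1*(-3)))*((2 - (1 - 1*(-3))) + 34) - (-699 + 313*(-696)) = (2 - (1 + 3))*((2 - (1 + 3)) + 34) - (-699 - 217848) = (2 - 1*4)*((2 - 1*4) + 34) - 1*(-218547) = (2 - 4)*((2 - 4) + 34) + 218547 = -2*(-2 + 34) + 218547 = -2*32 + 218547 = -64 + 218547 = 218483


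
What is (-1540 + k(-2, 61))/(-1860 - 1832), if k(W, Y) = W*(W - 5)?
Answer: 763/1846 ≈ 0.41333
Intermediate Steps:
k(W, Y) = W*(-5 + W)
(-1540 + k(-2, 61))/(-1860 - 1832) = (-1540 - 2*(-5 - 2))/(-1860 - 1832) = (-1540 - 2*(-7))/(-3692) = (-1540 + 14)*(-1/3692) = -1526*(-1/3692) = 763/1846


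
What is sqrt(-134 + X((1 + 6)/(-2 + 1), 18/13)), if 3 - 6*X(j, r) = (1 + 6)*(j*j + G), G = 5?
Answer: I*sqrt(786)/2 ≈ 14.018*I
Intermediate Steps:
X(j, r) = -16/3 - 7*j**2/6 (X(j, r) = 1/2 - (1 + 6)*(j*j + 5)/6 = 1/2 - 7*(j**2 + 5)/6 = 1/2 - 7*(5 + j**2)/6 = 1/2 - (35 + 7*j**2)/6 = 1/2 + (-35/6 - 7*j**2/6) = -16/3 - 7*j**2/6)
sqrt(-134 + X((1 + 6)/(-2 + 1), 18/13)) = sqrt(-134 + (-16/3 - 7*(1 + 6)**2/(-2 + 1)**2/6)) = sqrt(-134 + (-16/3 - 7*(7/(-1))**2/6)) = sqrt(-134 + (-16/3 - 7*(7*(-1))**2/6)) = sqrt(-134 + (-16/3 - 7/6*(-7)**2)) = sqrt(-134 + (-16/3 - 7/6*49)) = sqrt(-134 + (-16/3 - 343/6)) = sqrt(-134 - 125/2) = sqrt(-393/2) = I*sqrt(786)/2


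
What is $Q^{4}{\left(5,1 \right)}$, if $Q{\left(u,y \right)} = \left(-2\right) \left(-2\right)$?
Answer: $256$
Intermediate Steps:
$Q{\left(u,y \right)} = 4$
$Q^{4}{\left(5,1 \right)} = 4^{4} = 256$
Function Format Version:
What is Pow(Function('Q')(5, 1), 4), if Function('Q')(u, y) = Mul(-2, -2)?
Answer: 256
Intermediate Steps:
Function('Q')(u, y) = 4
Pow(Function('Q')(5, 1), 4) = Pow(4, 4) = 256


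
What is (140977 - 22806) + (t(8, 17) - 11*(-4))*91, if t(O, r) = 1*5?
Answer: 122630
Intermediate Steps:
t(O, r) = 5
(140977 - 22806) + (t(8, 17) - 11*(-4))*91 = (140977 - 22806) + (5 - 11*(-4))*91 = 118171 + (5 + 44)*91 = 118171 + 49*91 = 118171 + 4459 = 122630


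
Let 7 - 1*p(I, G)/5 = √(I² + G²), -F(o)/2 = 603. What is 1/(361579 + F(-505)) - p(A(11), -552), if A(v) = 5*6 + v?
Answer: -12613054/360373 + 5*√306385 ≈ 2732.6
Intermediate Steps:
F(o) = -1206 (F(o) = -2*603 = -1206)
A(v) = 30 + v
p(I, G) = 35 - 5*√(G² + I²) (p(I, G) = 35 - 5*√(I² + G²) = 35 - 5*√(G² + I²))
1/(361579 + F(-505)) - p(A(11), -552) = 1/(361579 - 1206) - (35 - 5*√((-552)² + (30 + 11)²)) = 1/360373 - (35 - 5*√(304704 + 41²)) = 1/360373 - (35 - 5*√(304704 + 1681)) = 1/360373 - (35 - 5*√306385) = 1/360373 + (-35 + 5*√306385) = -12613054/360373 + 5*√306385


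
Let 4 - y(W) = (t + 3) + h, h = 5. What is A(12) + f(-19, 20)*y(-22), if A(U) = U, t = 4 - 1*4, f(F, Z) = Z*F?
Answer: 1532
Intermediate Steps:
f(F, Z) = F*Z
t = 0 (t = 4 - 4 = 0)
y(W) = -4 (y(W) = 4 - ((0 + 3) + 5) = 4 - (3 + 5) = 4 - 1*8 = 4 - 8 = -4)
A(12) + f(-19, 20)*y(-22) = 12 - 19*20*(-4) = 12 - 380*(-4) = 12 + 1520 = 1532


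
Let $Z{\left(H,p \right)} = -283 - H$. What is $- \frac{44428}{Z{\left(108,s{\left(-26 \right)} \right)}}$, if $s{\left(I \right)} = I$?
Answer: $\frac{44428}{391} \approx 113.63$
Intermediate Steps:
$- \frac{44428}{Z{\left(108,s{\left(-26 \right)} \right)}} = - \frac{44428}{-283 - 108} = - \frac{44428}{-391} = \left(-44428\right) \left(- \frac{1}{391}\right) = \frac{44428}{391}$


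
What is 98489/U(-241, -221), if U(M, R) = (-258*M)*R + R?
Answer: -98489/13741559 ≈ -0.0071672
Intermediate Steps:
U(M, R) = R - 258*M*R (U(M, R) = -258*M*R + R = R - 258*M*R)
98489/U(-241, -221) = 98489/((-221*(1 - 258*(-241)))) = 98489/((-221*(1 + 62178))) = 98489/((-221*62179)) = 98489/(-13741559) = 98489*(-1/13741559) = -98489/13741559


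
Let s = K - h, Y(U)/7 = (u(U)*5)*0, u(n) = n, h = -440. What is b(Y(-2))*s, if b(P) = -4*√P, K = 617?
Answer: 0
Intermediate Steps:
Y(U) = 0 (Y(U) = 7*((U*5)*0) = 7*((5*U)*0) = 7*0 = 0)
s = 1057 (s = 617 - 1*(-440) = 617 + 440 = 1057)
b(Y(-2))*s = -4*√0*1057 = -4*0*1057 = 0*1057 = 0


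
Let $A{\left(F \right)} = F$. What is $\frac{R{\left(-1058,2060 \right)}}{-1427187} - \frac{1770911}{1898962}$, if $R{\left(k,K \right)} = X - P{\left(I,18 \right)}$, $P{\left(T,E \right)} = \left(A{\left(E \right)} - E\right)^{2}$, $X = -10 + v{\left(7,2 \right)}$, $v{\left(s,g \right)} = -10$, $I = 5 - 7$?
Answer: $- \frac{2527383178117}{2710173879894} \approx -0.93255$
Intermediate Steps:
$I = -2$ ($I = 5 - 7 = -2$)
$X = -20$ ($X = -10 - 10 = -20$)
$P{\left(T,E \right)} = 0$ ($P{\left(T,E \right)} = \left(E - E\right)^{2} = 0^{2} = 0$)
$R{\left(k,K \right)} = -20$ ($R{\left(k,K \right)} = -20 - 0 = -20 + 0 = -20$)
$\frac{R{\left(-1058,2060 \right)}}{-1427187} - \frac{1770911}{1898962} = - \frac{20}{-1427187} - \frac{1770911}{1898962} = \left(-20\right) \left(- \frac{1}{1427187}\right) - \frac{1770911}{1898962} = \frac{20}{1427187} - \frac{1770911}{1898962} = - \frac{2527383178117}{2710173879894}$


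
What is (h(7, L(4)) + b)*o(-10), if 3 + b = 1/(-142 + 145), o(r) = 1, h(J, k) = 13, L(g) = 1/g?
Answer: 31/3 ≈ 10.333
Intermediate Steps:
b = -8/3 (b = -3 + 1/(-142 + 145) = -3 + 1/3 = -3 + ⅓ = -8/3 ≈ -2.6667)
(h(7, L(4)) + b)*o(-10) = (13 - 8/3)*1 = (31/3)*1 = 31/3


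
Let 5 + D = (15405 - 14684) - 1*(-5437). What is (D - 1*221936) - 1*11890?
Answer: -227673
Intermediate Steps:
D = 6153 (D = -5 + ((15405 - 14684) - 1*(-5437)) = -5 + (721 + 5437) = -5 + 6158 = 6153)
(D - 1*221936) - 1*11890 = (6153 - 1*221936) - 1*11890 = (6153 - 221936) - 11890 = -215783 - 11890 = -227673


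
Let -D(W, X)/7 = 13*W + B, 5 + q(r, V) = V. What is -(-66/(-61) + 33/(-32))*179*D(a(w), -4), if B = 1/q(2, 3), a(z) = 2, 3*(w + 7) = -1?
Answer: 6326397/3904 ≈ 1620.5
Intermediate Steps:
w = -22/3 (w = -7 + (1/3)*(-1) = -7 - 1/3 = -22/3 ≈ -7.3333)
q(r, V) = -5 + V
B = -1/2 (B = 1/(-5 + 3) = 1/(-2) = -1/2 ≈ -0.50000)
D(W, X) = 7/2 - 91*W (D(W, X) = -7*(13*W - 1/2) = -7*(-1/2 + 13*W) = 7/2 - 91*W)
-(-66/(-61) + 33/(-32))*179*D(a(w), -4) = -(-66/(-61) + 33/(-32))*179*(7/2 - 91*2) = -(-66*(-1/61) + 33*(-1/32))*179*(7/2 - 182) = -(66/61 - 33/32)*179*(-357)/2 = -(99/1952)*179*(-357)/2 = -17721*(-357)/(1952*2) = -1*(-6326397/3904) = 6326397/3904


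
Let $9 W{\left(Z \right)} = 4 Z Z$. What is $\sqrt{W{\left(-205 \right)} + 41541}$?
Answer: $\frac{\sqrt{541969}}{3} \approx 245.4$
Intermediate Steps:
$W{\left(Z \right)} = \frac{4 Z^{2}}{9}$ ($W{\left(Z \right)} = \frac{4 Z Z}{9} = \frac{4 Z^{2}}{9}$)
$\sqrt{W{\left(-205 \right)} + 41541} = \sqrt{\frac{4 \left(-205\right)^{2}}{9} + 41541} = \sqrt{\frac{4}{9} \cdot 42025 + 41541} = \sqrt{\frac{168100}{9} + 41541} = \sqrt{\frac{541969}{9}} = \frac{\sqrt{541969}}{3}$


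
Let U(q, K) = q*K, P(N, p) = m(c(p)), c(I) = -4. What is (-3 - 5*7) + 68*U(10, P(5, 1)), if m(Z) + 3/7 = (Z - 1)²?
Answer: 116694/7 ≈ 16671.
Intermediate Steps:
m(Z) = -3/7 + (-1 + Z)² (m(Z) = -3/7 + (Z - 1)² = -3/7 + (-1 + Z)²)
P(N, p) = 172/7 (P(N, p) = -3/7 + (-1 - 4)² = -3/7 + (-5)² = -3/7 + 25 = 172/7)
U(q, K) = K*q
(-3 - 5*7) + 68*U(10, P(5, 1)) = (-3 - 5*7) + 68*((172/7)*10) = (-3 - 35) + 68*(1720/7) = -38 + 116960/7 = 116694/7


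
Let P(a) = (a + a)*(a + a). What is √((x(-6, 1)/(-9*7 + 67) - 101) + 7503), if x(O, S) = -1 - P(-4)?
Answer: √29543/2 ≈ 85.940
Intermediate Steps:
P(a) = 4*a² (P(a) = (2*a)*(2*a) = 4*a²)
x(O, S) = -65 (x(O, S) = -1 - 4*(-4)² = -1 - 4*16 = -1 - 1*64 = -1 - 64 = -65)
√((x(-6, 1)/(-9*7 + 67) - 101) + 7503) = √((-65/(-9*7 + 67) - 101) + 7503) = √((-65/(-63 + 67) - 101) + 7503) = √((-65/4 - 101) + 7503) = √(-469/4 + 7503) = √(29543/4) = √29543/2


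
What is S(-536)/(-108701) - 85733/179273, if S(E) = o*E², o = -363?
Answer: 18686783675471/19487154373 ≈ 958.93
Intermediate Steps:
S(E) = -363*E²
S(-536)/(-108701) - 85733/179273 = -363*(-536)²/(-108701) - 85733/179273 = -363*287296*(-1/108701) - 85733*1/179273 = -104288448*(-1/108701) - 85733/179273 = 104288448/108701 - 85733/179273 = 18686783675471/19487154373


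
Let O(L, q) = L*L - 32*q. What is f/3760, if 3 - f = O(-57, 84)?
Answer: -279/1880 ≈ -0.14840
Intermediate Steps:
O(L, q) = L**2 - 32*q
f = -558 (f = 3 - ((-57)**2 - 32*84) = 3 - (3249 - 2688) = 3 - 1*561 = 3 - 561 = -558)
f/3760 = -558/3760 = -558*1/3760 = -279/1880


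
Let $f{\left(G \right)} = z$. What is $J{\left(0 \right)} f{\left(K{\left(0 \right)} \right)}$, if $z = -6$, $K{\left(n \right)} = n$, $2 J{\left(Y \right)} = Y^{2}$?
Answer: $0$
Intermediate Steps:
$J{\left(Y \right)} = \frac{Y^{2}}{2}$
$f{\left(G \right)} = -6$
$J{\left(0 \right)} f{\left(K{\left(0 \right)} \right)} = \frac{0^{2}}{2} \left(-6\right) = \frac{1}{2} \cdot 0 \left(-6\right) = 0 \left(-6\right) = 0$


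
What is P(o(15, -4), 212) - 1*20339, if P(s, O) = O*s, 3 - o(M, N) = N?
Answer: -18855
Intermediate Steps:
o(M, N) = 3 - N
P(o(15, -4), 212) - 1*20339 = 212*(3 - 1*(-4)) - 1*20339 = 212*(3 + 4) - 20339 = 212*7 - 20339 = 1484 - 20339 = -18855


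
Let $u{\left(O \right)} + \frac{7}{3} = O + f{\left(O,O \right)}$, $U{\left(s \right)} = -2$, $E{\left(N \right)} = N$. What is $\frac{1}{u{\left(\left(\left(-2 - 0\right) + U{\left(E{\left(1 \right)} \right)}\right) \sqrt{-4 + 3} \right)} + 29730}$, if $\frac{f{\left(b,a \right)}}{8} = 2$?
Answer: $\frac{267693}{7962171505} + \frac{36 i}{7962171505} \approx 3.3621 \cdot 10^{-5} + 4.5214 \cdot 10^{-9} i$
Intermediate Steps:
$f{\left(b,a \right)} = 16$ ($f{\left(b,a \right)} = 8 \cdot 2 = 16$)
$u{\left(O \right)} = \frac{41}{3} + O$ ($u{\left(O \right)} = - \frac{7}{3} + \left(O + 16\right) = - \frac{7}{3} + \left(16 + O\right) = \frac{41}{3} + O$)
$\frac{1}{u{\left(\left(\left(-2 - 0\right) + U{\left(E{\left(1 \right)} \right)}\right) \sqrt{-4 + 3} \right)} + 29730} = \frac{1}{\left(\frac{41}{3} + \left(\left(-2 - 0\right) - 2\right) \sqrt{-4 + 3}\right) + 29730} = \frac{1}{\left(\frac{41}{3} + \left(\left(-2 + 0\right) - 2\right) \sqrt{-1}\right) + 29730} = \frac{1}{\left(\frac{41}{3} + \left(-2 - 2\right) i\right) + 29730} = \frac{1}{\left(\frac{41}{3} - 4 i\right) + 29730} = \frac{1}{\frac{89231}{3} - 4 i} = \frac{9 \left(\frac{89231}{3} + 4 i\right)}{7962171505}$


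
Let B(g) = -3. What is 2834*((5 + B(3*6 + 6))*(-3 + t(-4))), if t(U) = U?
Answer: -39676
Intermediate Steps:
2834*((5 + B(3*6 + 6))*(-3 + t(-4))) = 2834*((5 - 3)*(-3 - 4)) = 2834*(2*(-7)) = 2834*(-14) = -39676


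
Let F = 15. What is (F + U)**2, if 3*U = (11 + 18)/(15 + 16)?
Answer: 2027776/8649 ≈ 234.45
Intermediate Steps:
U = 29/93 (U = ((11 + 18)/(15 + 16))/3 = (29/31)/3 = (29*(1/31))/3 = (1/3)*(29/31) = 29/93 ≈ 0.31183)
(F + U)**2 = (15 + 29/93)**2 = (1424/93)**2 = 2027776/8649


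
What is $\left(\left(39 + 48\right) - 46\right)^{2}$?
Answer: $1681$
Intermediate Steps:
$\left(\left(39 + 48\right) - 46\right)^{2} = \left(87 - 46\right)^{2} = 41^{2} = 1681$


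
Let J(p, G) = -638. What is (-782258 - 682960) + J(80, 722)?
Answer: -1465856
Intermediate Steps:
(-782258 - 682960) + J(80, 722) = (-782258 - 682960) - 638 = -1465218 - 638 = -1465856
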